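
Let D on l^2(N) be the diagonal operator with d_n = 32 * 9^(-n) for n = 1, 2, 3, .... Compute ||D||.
||D|| = 32/9 (attained at n = 1)

For D diagonal, ||D|| = sup_n |d_n|. The sequence d_n = 32 * 9^(-n) is positive and strictly decreasing (ratio 9^(-1) < 1), so the supremum is d_1 = 32/9. Hence ||D|| = 32/9.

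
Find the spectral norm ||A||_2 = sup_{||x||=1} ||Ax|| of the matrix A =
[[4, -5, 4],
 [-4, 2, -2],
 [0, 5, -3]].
||A||_2 ≈ 10.0912 (= sqrt(largest eigenvalue of A^T A))

||A||_2 = sigma_max(A) = sqrt(lambda_max(A^T A)). Form the symmetric matrix M = A^T A =
[[32, -28, 24],
 [-28, 54, -39],
 [24, -39, 29]].
Its characteristic polynomial (trace, sum of principal 2x2 minors, determinant of M give the coefficients) is
  p(λ) = det(λ I - M) = λ^3 - 115λ^2 + 1341λ - 16.
No integer candidate from the rational root theorem (±divisors of 16) is a root, so the roots are irrational. The cubic discriminant is Δ = 14083357949 > 0, so there are three distinct real roots. p(0) = -16 and p(1) = 1211 have opposite signs, so a root lies in (0, 1); Newton's method refines it to λ ≈ 0.0119. p(13) = 179 and p(14) = -1038 have opposite signs, so a root lies in (13, 14); Newton's method refines it to λ ≈ 13.1551. p(101) = -7389 and p(102) = 1514 have opposite signs, so a root lies in (101, 102); Newton's method refines it to λ ≈ 101.8329. Check (Vieta): the three roots sum to 115, matching tr M = 115.
So the eigenvalues of A^T A are ≈ 0.0119, 13.1551, 101.8329 (all ≥ 0, as they must be for A^T A). The largest is λ_max ≈ 101.8329, hence ||A||_2 = sqrt(λ_max) ≈ 10.0912.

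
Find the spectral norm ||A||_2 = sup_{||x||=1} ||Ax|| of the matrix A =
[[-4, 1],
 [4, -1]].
||A||_2 = sqrt(34) ≈ 5.831 (= sqrt(largest eigenvalue of A^T A))

||A||_2 = sigma_max(A) = sqrt(lambda_max(A^T A)). Form the symmetric matrix M = A^T A =
[[32, -8],
 [-8, 2]].
Its characteristic polynomial (trace, determinant of M give the coefficients) is
  p(λ) = det(λ I - M) = λ^2 - 34λ.
For λ^2 - 34λ the discriminant is 1156. It is a perfect square (34^2), so the roots are rational: λ = (34 ± 34)/2 = 34, 0.
So the eigenvalues of A^T A are ≈ 0, 34 (all ≥ 0, as they must be for A^T A). The largest is λ_max = 34, hence ||A||_2 = sqrt(λ_max) = sqrt(34) ≈ 5.831.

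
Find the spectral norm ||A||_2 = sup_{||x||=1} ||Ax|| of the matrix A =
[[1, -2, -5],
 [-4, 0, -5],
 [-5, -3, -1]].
||A||_2 ≈ 8.5211 (= sqrt(largest eigenvalue of A^T A))

||A||_2 = sigma_max(A) = sqrt(lambda_max(A^T A)). Form the symmetric matrix M = A^T A =
[[42, 13, 20],
 [13, 13, 13],
 [20, 13, 51]].
Its characteristic polynomial (trace, sum of principal 2x2 minors, determinant of M give the coefficients) is
  p(λ) = det(λ I - M) = λ^3 - 106λ^2 + 2613λ - 13689.
No integer candidate from the rational root theorem (±divisors of 13689) is a root, so the roots are irrational. The cubic discriminant is Δ = 3326136489 > 0, so there are three distinct real roots. p(7) = -249 and p(8) = 943 have opposite signs, so a root lies in (7, 8); Newton's method refines it to λ ≈ 7.1977. p(26) = 169 and p(27) = -729 have opposite signs, so a root lies in (26, 27); Newton's method refines it to λ ≈ 26.1928. p(72) = -1809 and p(73) = 1203 have opposite signs, so a root lies in (72, 73); Newton's method refines it to λ ≈ 72.6094. Check (Vieta): the three roots sum to 106, matching tr M = 106.
So the eigenvalues of A^T A are ≈ 7.1977, 26.1928, 72.6094 (all ≥ 0, as they must be for A^T A). The largest is λ_max ≈ 72.6094, hence ||A||_2 = sqrt(λ_max) ≈ 8.5211.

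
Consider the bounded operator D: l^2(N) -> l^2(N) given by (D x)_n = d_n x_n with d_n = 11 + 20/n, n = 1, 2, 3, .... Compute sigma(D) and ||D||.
sigma(D) = {11 + 20/n : n ≥ 1} ∪ {11}; ||D|| = 31

A bounded diagonal operator on l^2 with diagonal entries d_n has spectrum equal to the closure of {d_n : n ≥ 1}: every d_n is an eigenvalue (with eigenvector e_n), so {d_n} ⊂ sigma(D); the spectrum is closed, so its closure is too; and for lambda not in the closure, (D - lambda I) has bounded inverse (the diagonal entries 1/(d_n - lambda) are bounded). For our sequence d_n = 11 + 20/n, n = 1, 2, 3, ...:
  - {d_n} = {11 + 20/n : n ≥ 1}; the only limit point is 11
  - closure = {11 + 20/n : n ≥ 1} ∪ {11}
For the norm: a diagonal operator has ||D|| = sup_n |d_n|. Here d_n = 11 + 20/n is positive and decreasing, so sup_n |d_n| = d_1 = 11 + 20 = 31. So ||D|| = 31.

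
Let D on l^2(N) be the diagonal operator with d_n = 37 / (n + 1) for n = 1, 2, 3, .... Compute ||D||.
||D|| = 37/2 (attained at n = 1)

For D diagonal, ||D|| = sup_n |d_n| = sup_n 37/(n + 1). This is positive and strictly decreasing in n, so the supremum is attained at n = 1: d_1 = 37/(1 + 1) = 37/2. Hence ||D|| = 37/2.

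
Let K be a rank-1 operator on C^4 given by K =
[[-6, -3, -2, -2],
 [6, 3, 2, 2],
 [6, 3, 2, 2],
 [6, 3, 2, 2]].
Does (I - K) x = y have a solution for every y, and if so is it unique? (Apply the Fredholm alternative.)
(I - K) is singular (det(I - K) = 0, i.e. 1 ∈ sigma(K)). (I - K) x = y is solvable iff y ⊥ ker((I - K)^*) = span{(-6, -3, -2, -2)}, i.e. iff -6y_1 - 3y_2 - 2y_3 - 2y_4 = 0. When solvable, the solutions are x = y + c·(1, -1, -1, -1), c arbitrary (ker(I - K) = span{(1, -1, -1, -1)}, dimension 1).

K has rank 1, so it is an outer product K = u v^T: every row of K is a multiple of one row vector. Reading off the entries, u = (1, -1, -1, -1) and v = (-6, -3, -2, -2) (row i of K equals u_i·v^T). A rank-one matrix u v^T satisfies K u = u (v·u) and kills the (3)-dimensional subspace v^⊥, so its characteristic polynomial is lambda^3 (lambda - v·u) with v·u = tr K = 1. Hence the eigenvalues of I - K are 1 (multiplicity 3) and 1 - (1) = 0, so det(I - K) = 0. (Direct check: I - K =
[[7, 3, 2, 2],
 [-6, -2, -2, -2],
 [-6, -3, -1, -2],
 [-6, -3, -2, -1]]
has determinant 0.) So 1 is an eigenvalue of K and (I - K) is not invertible. The finite-dimensional Fredholm alternative says: either (I - K) is invertible, or ker(I - K) ≠ {0} and then range(I - K) = ker((I - K)^*)^⊥, with dim ker(I - K) = dim ker((I - K)^*). We are in the second case, so we need both kernels. Kernel of I - K: (I - K) u = u - u (v·u) = u - u = 0, so ker(I - K) = span{u} = span{(1, -1, -1, -1)} (it is exactly 1-dimensional because rank(I - K) = 3). Kernel of the adjoint: K is real, so (I - K)^* = I - K^T = I - v u^T, and (I - v u^T) v = v - v (u·v) = 0; hence ker((I - K)^*) = span{v} = span{(-6, -3, -2, -2)}. Therefore (I - K) x = y is solvable iff <y, v> = 0, i.e. iff -6y_1 - 3y_2 - 2y_3 - 2y_4 = 0. When this holds, K y = u (v·y) = 0, so (I - K) y = y and x = y is a particular solution; the full solution set is the line x = y + c·u = y + c·(1, -1, -1, -1), c ∈ C.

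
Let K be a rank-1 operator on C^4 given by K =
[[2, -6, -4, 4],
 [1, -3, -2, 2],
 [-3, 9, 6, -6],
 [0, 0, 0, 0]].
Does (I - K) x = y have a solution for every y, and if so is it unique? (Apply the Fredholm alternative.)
(I - K) is invertible (det(I - K) = -4 ≠ 0), so for every y in C^4 the equation (I - K) x = y has a unique solution.

K has rank 1, so it is an outer product K = u v^T: every row of K is a multiple of one row vector. Reading off the entries, u = (2, 1, -3, 0) and v = (1, -3, -2, 2) (row i of K equals u_i·v^T). A rank-one matrix u v^T satisfies K u = u (v·u) and kills the (3)-dimensional subspace v^⊥, so its characteristic polynomial is lambda^3 (lambda - v·u) with v·u = tr K = 5. Hence the eigenvalues of I - K are 1 (multiplicity 3) and 1 - (5) = -4, so det(I - K) = -4. (Direct check: I - K =
[[-1, 6, 4, -4],
 [-1, 4, 2, -2],
 [3, -9, -5, 6],
 [0, 0, 0, 1]]
has determinant -4.) The finite-dimensional Fredholm alternative says: either (I - K) is invertible, or ker(I - K) ≠ {0} and then range(I - K) = ker((I - K)^*)^⊥, with dim ker(I - K) = dim ker((I - K)^*). Since det(I - K) ≠ 0, 1 is not an eigenvalue of K and ker(I - K) = {0}, so we are in the first case: for every y there is a unique x = (I - K)^(-1) y. Explicitly, by the Sherman–Morrison formula, (I - u v^T)^(-1) = I + u v^T/(1 - v·u), i.e. (I - K)^(-1) = I + K/(-4).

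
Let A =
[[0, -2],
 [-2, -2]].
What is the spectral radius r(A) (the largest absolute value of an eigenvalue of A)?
r(A) = (2 + sqrt(20))/2 ≈ 3.2361

The eigenvalues of A are the roots of its characteristic polynomial. With M = A (coefficients from the trace and determinant):
  p(λ) = det(λ I - M) = λ^2 + 2λ - 4.
For λ^2 + 2λ - 4 the discriminant is 20. It is nonnegative but not a perfect square, so the roots are real and irrational: λ = (-2 ± sqrt(20))/2 ≈ 1.2361, -3.2361.
Thus the eigenvalues (to 4 decimals) are 1.2361 (modulus 1.2361); -3.2361 (modulus 3.2361). The spectral radius is the largest modulus: r(A) = (2 + sqrt(20))/2 ≈ 3.2361. (Cross-check: r(A) ≤ ||A||_2 ≈ 3.2361; equality holds whenever A is normal, though it can also hold for some non-normal A.)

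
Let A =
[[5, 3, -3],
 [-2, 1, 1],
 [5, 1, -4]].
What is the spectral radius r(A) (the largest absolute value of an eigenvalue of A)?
r(A) ≈ 2.7363

The eigenvalues of A are the roots of its characteristic polynomial. With M = A (coefficients from the trace, the sum of principal 2x2 minors, and det A):
  p(λ) = det(λ I - M) = λ^3 - 2λ^2 + λ + 13.
No integer candidate from the rational root theorem (±divisors of 13) is a root, so the roots are irrational. The cubic discriminant is Δ = -4615 < 0, so there is one real root and a complex-conjugate pair. p(-2) = -5 and p(-1) = 9 have opposite signs, so a root lies in (-2, -1); Newton's method refines it to λ ≈ -1.7363. Dividing out (λ - (-1.7363)) leaves approximately λ^2 - 3.7363λ + 7.4873. For λ^2 - 3.7363λ + 7.4873 the discriminant is -15.9892. It is negative, so the remaining roots are the complex-conjugate pair λ ≈ 1.8681 ± 1.9993i. Their product equals the constant term, so |λ|^2 ≈ 7.4873 and |λ| ≈ 2.7363.
Thus the eigenvalues (to 4 decimals) are -1.7363 (modulus 1.7363); 1.8681 ± 1.9993i (modulus 2.7363). The spectral radius is the largest modulus: r(A) ≈ 2.7363. (Cross-check: r(A) ≤ ||A||_2 ≈ 9.2636; equality holds whenever A is normal, though it can also hold for some non-normal A.)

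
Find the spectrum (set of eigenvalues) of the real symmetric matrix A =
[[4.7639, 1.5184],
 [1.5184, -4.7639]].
sigma(A) ≈ {-5, 5}

A is real symmetric, so its spectrum consists of real eigenvalues. Expanding the characteristic polynomial of the displayed matrix gives
  det(λ I - A) = p(λ) = λ^2 + (0)λ + (-25).
Solving p(λ) = 0 yields eigenvalues ≈ -5, 5. (A is shown rounded to 4 decimals, so these recover the underlying integer eigenvalues to within that precision.)
Verification: the trace of A = 0 equals the sum of eigenvalues 0, and det(A) ≈ -25.0003 matches the eigenvalue product -25.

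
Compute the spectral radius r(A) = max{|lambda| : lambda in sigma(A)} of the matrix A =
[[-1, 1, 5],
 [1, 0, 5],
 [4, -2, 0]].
r(A) = (1 + sqrt(45))/2 ≈ 3.8541

The eigenvalues of A are the roots of its characteristic polynomial. With M = A (coefficients from the trace, the sum of principal 2x2 minors, and det A):
  p(λ) = det(λ I - M) = λ^3 + λ^2 - 11λ.
The constant term is 0, so λ = 0 is a root. Dividing out λ leaves p(λ) = λ(λ^2 + λ - 11). For λ^2 + λ - 11 the discriminant is 45. It is nonnegative but not a perfect square, so the roots are real and irrational: λ = (-1 ± sqrt(45))/2 ≈ 2.8541, -3.8541.
Thus the eigenvalues (to 4 decimals) are 2.8541 (modulus 2.8541); -3.8541 (modulus 3.8541); 0 (modulus 0). The spectral radius is the largest modulus: r(A) = (1 + sqrt(45))/2 ≈ 3.8541. (Cross-check: r(A) ≤ ||A||_2 ≈ 7.112; equality holds whenever A is normal, though it can also hold for some non-normal A.)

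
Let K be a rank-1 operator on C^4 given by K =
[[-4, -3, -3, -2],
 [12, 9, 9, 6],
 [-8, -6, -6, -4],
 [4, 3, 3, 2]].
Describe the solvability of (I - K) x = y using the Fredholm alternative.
(I - K) is singular (det(I - K) = 0, i.e. 1 ∈ sigma(K)). (I - K) x = y is solvable iff y ⊥ ker((I - K)^*) = span{(-4, -3, -3, -2)}, i.e. iff -4y_1 - 3y_2 - 3y_3 - 2y_4 = 0. When solvable, the solutions are x = y + c·(1, -3, 2, -1), c arbitrary (ker(I - K) = span{(1, -3, 2, -1)}, dimension 1).

K has rank 1, so it is an outer product K = u v^T: every row of K is a multiple of one row vector. Reading off the entries, u = (1, -3, 2, -1) and v = (-4, -3, -3, -2) (row i of K equals u_i·v^T). A rank-one matrix u v^T satisfies K u = u (v·u) and kills the (3)-dimensional subspace v^⊥, so its characteristic polynomial is lambda^3 (lambda - v·u) with v·u = tr K = 1. Hence the eigenvalues of I - K are 1 (multiplicity 3) and 1 - (1) = 0, so det(I - K) = 0. (Direct check: I - K =
[[5, 3, 3, 2],
 [-12, -8, -9, -6],
 [8, 6, 7, 4],
 [-4, -3, -3, -1]]
has determinant 0.) So 1 is an eigenvalue of K and (I - K) is not invertible. The finite-dimensional Fredholm alternative says: either (I - K) is invertible, or ker(I - K) ≠ {0} and then range(I - K) = ker((I - K)^*)^⊥, with dim ker(I - K) = dim ker((I - K)^*). We are in the second case, so we need both kernels. Kernel of I - K: (I - K) u = u - u (v·u) = u - u = 0, so ker(I - K) = span{u} = span{(1, -3, 2, -1)} (it is exactly 1-dimensional because rank(I - K) = 3). Kernel of the adjoint: K is real, so (I - K)^* = I - K^T = I - v u^T, and (I - v u^T) v = v - v (u·v) = 0; hence ker((I - K)^*) = span{v} = span{(-4, -3, -3, -2)}. Therefore (I - K) x = y is solvable iff <y, v> = 0, i.e. iff -4y_1 - 3y_2 - 3y_3 - 2y_4 = 0. When this holds, K y = u (v·y) = 0, so (I - K) y = y and x = y is a particular solution; the full solution set is the line x = y + c·u = y + c·(1, -3, 2, -1), c ∈ C.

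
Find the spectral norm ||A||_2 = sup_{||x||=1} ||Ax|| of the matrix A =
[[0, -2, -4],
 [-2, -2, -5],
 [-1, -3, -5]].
||A||_2 ≈ 9.2726 (= sqrt(largest eigenvalue of A^T A))

||A||_2 = sigma_max(A) = sqrt(lambda_max(A^T A)). Form the symmetric matrix M = A^T A =
[[5, 7, 15],
 [7, 17, 33],
 [15, 33, 66]].
Its characteristic polynomial (trace, sum of principal 2x2 minors, determinant of M give the coefficients) is
  p(λ) = det(λ I - M) = λ^3 - 88λ^2 + 174λ - 36.
No integer candidate from the rational root theorem (±divisors of 36) is a root, so the roots are irrational. The cubic discriminant is Δ = 125140464 > 0, so there are three distinct real roots. p(0) = -36 and p(1) = 51 have opposite signs, so a root lies in (0, 1); Newton's method refines it to λ ≈ 0.2347. p(1) = 51 and p(2) = -32 have opposite signs, so a root lies in (1, 2); Newton's method refines it to λ ≈ 1.7842. p(85) = -6921 and p(86) = 136 have opposite signs, so a root lies in (85, 86); Newton's method refines it to λ ≈ 85.9812. Check (Vieta): the three roots sum to 88, matching tr M = 88.
So the eigenvalues of A^T A are ≈ 0.2347, 1.7842, 85.9812 (all ≥ 0, as they must be for A^T A). The largest is λ_max ≈ 85.9812, hence ||A||_2 = sqrt(λ_max) ≈ 9.2726.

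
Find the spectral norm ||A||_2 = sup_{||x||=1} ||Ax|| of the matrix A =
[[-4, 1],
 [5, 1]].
||A||_2 = sqrt((43 + sqrt(1525))/2) ≈ 6.4051 (= sqrt(largest eigenvalue of A^T A))

||A||_2 = sigma_max(A) = sqrt(lambda_max(A^T A)). Form the symmetric matrix M = A^T A =
[[41, 1],
 [1, 2]].
Its characteristic polynomial (trace, determinant of M give the coefficients) is
  p(λ) = det(λ I - M) = λ^2 - 43λ + 81.
For λ^2 - 43λ + 81 the discriminant is 1525. It is nonnegative but not a perfect square, so the roots are real and irrational: λ = (43 ± sqrt(1525))/2 ≈ 41.0256, 1.9744.
So the eigenvalues of A^T A are ≈ 1.9744, 41.0256 (all ≥ 0, as they must be for A^T A). The largest is λ_max = (43 + sqrt(1525))/2 ≈ 41.0256, hence ||A||_2 = sqrt(λ_max) = sqrt((43 + sqrt(1525))/2) ≈ 6.4051.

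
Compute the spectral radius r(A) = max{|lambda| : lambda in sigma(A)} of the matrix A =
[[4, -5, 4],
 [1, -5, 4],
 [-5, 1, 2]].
r(A) ≈ 3.5896

The eigenvalues of A are the roots of its characteristic polynomial. With M = A (coefficients from the trace, the sum of principal 2x2 minors, and det A):
  p(λ) = det(λ I - M) = λ^3 - λ^2 - λ + 42.
No integer candidate from the rational root theorem (±divisors of 42) is a root, so the roots are irrational. The cubic discriminant is Δ = -46699 < 0, so there is one real root and a complex-conjugate pair. p(-4) = -34 and p(-3) = 9 have opposite signs, so a root lies in (-4, -3); Newton's method refines it to λ ≈ -3.2596. Dividing out (λ - (-3.2596)) leaves approximately λ^2 - 4.2596λ + 12.8849. For λ^2 - 4.2596λ + 12.8849 the discriminant is -33.395. It is negative, so the remaining roots are the complex-conjugate pair λ ≈ 2.1298 ± 2.8894i. Their product equals the constant term, so |λ|^2 ≈ 12.8849 and |λ| ≈ 3.5896.
Thus the eigenvalues (to 4 decimals) are -3.2596 (modulus 3.2596); 2.1298 ± 2.8894i (modulus 3.5896). The spectral radius is the largest modulus: r(A) ≈ 3.5896. (Cross-check: r(A) ≤ ||A||_2 ≈ 9.907; equality holds whenever A is normal, though it can also hold for some non-normal A.)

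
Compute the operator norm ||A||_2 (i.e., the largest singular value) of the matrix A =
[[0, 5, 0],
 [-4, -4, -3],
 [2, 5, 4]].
||A||_2 ≈ 9.8572 (= sqrt(largest eigenvalue of A^T A))

||A||_2 = sigma_max(A) = sqrt(lambda_max(A^T A)). Form the symmetric matrix M = A^T A =
[[20, 26, 20],
 [26, 66, 32],
 [20, 32, 25]].
Its characteristic polynomial (trace, sum of principal 2x2 minors, determinant of M give the coefficients) is
  p(λ) = det(λ I - M) = λ^3 - 111λ^2 + 1370λ - 2500.
No integer candidate from the rational root theorem (±divisors of 2500) is a root, so the roots are irrational. The cubic discriminant is Δ = 5837962900 > 0, so there are three distinct real roots. p(2) = -196 and p(3) = 638 have opposite signs, so a root lies in (2, 3); Newton's method refines it to λ ≈ 2.2141. p(11) = 470 and p(12) = -316 have opposite signs, so a root lies in (11, 12); Newton's method refines it to λ ≈ 11.6208. p(97) = -1336 and p(98) = 6908 have opposite signs, so a root lies in (97, 98); Newton's method refines it to λ ≈ 97.1651. Check (Vieta): the three roots sum to 111, matching tr M = 111.
So the eigenvalues of A^T A are ≈ 2.2141, 11.6208, 97.1651 (all ≥ 0, as they must be for A^T A). The largest is λ_max ≈ 97.1651, hence ||A||_2 = sqrt(λ_max) ≈ 9.8572.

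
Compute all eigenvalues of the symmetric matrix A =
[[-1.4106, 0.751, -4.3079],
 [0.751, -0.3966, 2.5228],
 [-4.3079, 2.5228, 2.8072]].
sigma(A) ≈ {-5, 0, 6}

A is real symmetric, so its spectrum consists of real eigenvalues. Expanding the characteristic polynomial of the displayed matrix gives
  det(λ I - A) = p(λ) = λ^3 + (-1)λ^2 + (-30)λ + (-0.0014).
Solving p(λ) = 0 yields eigenvalues ≈ -5, 0, 6. (A is shown rounded to 4 decimals, so these recover the underlying integer eigenvalues to within that precision.)
Verification: the trace of A = 1 equals the sum of eigenvalues 1, and det(A) ≈ 0.0014 matches the eigenvalue product 0.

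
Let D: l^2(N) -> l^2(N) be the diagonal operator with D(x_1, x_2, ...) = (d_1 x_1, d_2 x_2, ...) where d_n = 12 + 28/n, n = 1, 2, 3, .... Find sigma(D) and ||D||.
sigma(D) = {12 + 28/n : n ≥ 1} ∪ {12}; ||D|| = 40

A bounded diagonal operator on l^2 with diagonal entries d_n has spectrum equal to the closure of {d_n : n ≥ 1}: every d_n is an eigenvalue (with eigenvector e_n), so {d_n} ⊂ sigma(D); the spectrum is closed, so its closure is too; and for lambda not in the closure, (D - lambda I) has bounded inverse (the diagonal entries 1/(d_n - lambda) are bounded). For our sequence d_n = 12 + 28/n, n = 1, 2, 3, ...:
  - {d_n} = {12 + 28/n : n ≥ 1}; the only limit point is 12
  - closure = {12 + 28/n : n ≥ 1} ∪ {12}
For the norm: a diagonal operator has ||D|| = sup_n |d_n|. Here d_n = 12 + 28/n is positive and decreasing, so sup_n |d_n| = d_1 = 12 + 28 = 40. So ||D|| = 40.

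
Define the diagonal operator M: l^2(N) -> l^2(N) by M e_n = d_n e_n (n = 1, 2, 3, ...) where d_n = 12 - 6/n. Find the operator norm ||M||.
||M|| = 12

For a diagonal operator on l^2 with entries d_n, ||M|| = sup_n |d_n|. Here d_1 = 6, d_2 = 9, ..., and d_n = 12 - 6/n increases monotonically toward 12. All terms lie in [6, 12), so |d_n| = d_n and the supremum is the limit 12, which is not attained by any individual d_n. Hence ||M|| = 12.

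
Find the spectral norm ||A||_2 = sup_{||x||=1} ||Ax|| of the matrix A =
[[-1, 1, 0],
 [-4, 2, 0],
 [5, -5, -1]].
||A||_2 ≈ 8.4399 (= sqrt(largest eigenvalue of A^T A))

||A||_2 = sigma_max(A) = sqrt(lambda_max(A^T A)). Form the symmetric matrix M = A^T A =
[[42, -34, -5],
 [-34, 30, 5],
 [-5, 5, 1]].
Its characteristic polynomial (trace, sum of principal 2x2 minors, determinant of M give the coefficients) is
  p(λ) = det(λ I - M) = λ^3 - 73λ^2 + 126λ - 4.
No integer candidate from the rational root theorem (±divisors of 4) is a root, so the roots are irrational. The cubic discriminant is Δ = 71039252 > 0, so there are three distinct real roots. p(0) = -4 and p(1) = 50 have opposite signs, so a root lies in (0, 1); Newton's method refines it to λ ≈ 0.0324. p(1) = 50 and p(2) = -36 have opposite signs, so a root lies in (1, 2); Newton's method refines it to λ ≈ 1.7357. p(71) = -1140 and p(72) = 3884 have opposite signs, so a root lies in (71, 72); Newton's method refines it to λ ≈ 71.2319. Check (Vieta): the three roots sum to 73, matching tr M = 73.
So the eigenvalues of A^T A are ≈ 0.0324, 1.7357, 71.2319 (all ≥ 0, as they must be for A^T A). The largest is λ_max ≈ 71.2319, hence ||A||_2 = sqrt(λ_max) ≈ 8.4399.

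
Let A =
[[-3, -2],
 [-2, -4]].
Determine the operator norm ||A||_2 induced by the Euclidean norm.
||A||_2 = sqrt((33 + sqrt(833))/2) ≈ 5.5616 (= sqrt(largest eigenvalue of A^T A))

||A||_2 = sigma_max(A) = sqrt(lambda_max(A^T A)). Form the symmetric matrix M = A^T A =
[[13, 14],
 [14, 20]].
Its characteristic polynomial (trace, determinant of M give the coefficients) is
  p(λ) = det(λ I - M) = λ^2 - 33λ + 64.
For λ^2 - 33λ + 64 the discriminant is 833. It is nonnegative but not a perfect square, so the roots are real and irrational: λ = (33 ± sqrt(833))/2 ≈ 30.9309, 2.0691.
So the eigenvalues of A^T A are ≈ 2.0691, 30.9309 (all ≥ 0, as they must be for A^T A). The largest is λ_max = (33 + sqrt(833))/2 ≈ 30.9309, hence ||A||_2 = sqrt(λ_max) = sqrt((33 + sqrt(833))/2) ≈ 5.5616.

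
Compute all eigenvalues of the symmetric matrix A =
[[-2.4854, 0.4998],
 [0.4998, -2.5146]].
sigma(A) ≈ {-3, -2}

A is real symmetric, so its spectrum consists of real eigenvalues. Expanding the characteristic polynomial of the displayed matrix gives
  det(λ I - A) = p(λ) = λ^2 + (5)λ + (6).
Solving p(λ) = 0 yields eigenvalues ≈ -3, -2. (A is shown rounded to 4 decimals, so these recover the underlying integer eigenvalues to within that precision.)
Verification: the trace of A = -5 equals the sum of eigenvalues -5, and det(A) ≈ 6.0000 matches the eigenvalue product 6.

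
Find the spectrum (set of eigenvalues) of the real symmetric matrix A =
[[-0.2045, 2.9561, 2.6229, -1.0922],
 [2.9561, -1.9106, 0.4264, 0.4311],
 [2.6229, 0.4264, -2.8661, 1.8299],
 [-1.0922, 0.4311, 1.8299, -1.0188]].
sigma(A) ≈ {-6, -3, 0, 3}

A is real symmetric, so its spectrum consists of real eigenvalues. Expanding the characteristic polynomial of the displayed matrix gives
  det(λ I - A) = p(λ) = λ^4 + (6)λ^3 + (-9)λ^2 + (-53.998)λ + (-0.0032).
Solving p(λ) = 0 yields eigenvalues ≈ -6, -3, 0, 3. (A is shown rounded to 4 decimals, so these recover the underlying integer eigenvalues to within that precision.)
Verification: the trace of A = -6 equals the sum of eigenvalues -6, and det(A) ≈ -0.0032 matches the eigenvalue product 0.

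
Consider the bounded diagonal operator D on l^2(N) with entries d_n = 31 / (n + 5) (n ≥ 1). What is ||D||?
||D|| = 31/6 (attained at n = 1)

For D diagonal, ||D|| = sup_n |d_n| = sup_n 31/(n + 5). This is positive and strictly decreasing in n, so the supremum is attained at n = 1: d_1 = 31/(1 + 5) = 31/6. Hence ||D|| = 31/6.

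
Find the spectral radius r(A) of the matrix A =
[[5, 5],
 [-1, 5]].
r(A) = sqrt(30) ≈ 5.4772

The eigenvalues of A are the roots of its characteristic polynomial. With M = A (coefficients from the trace and determinant):
  p(λ) = det(λ I - M) = λ^2 - 10λ + 30.
For λ^2 - 10λ + 30 the discriminant is -20. It is negative, so the roots are the complex-conjugate pair λ = 5 ± (sqrt(20)/2) i ≈ 5 ± 2.2361i. For a conjugate pair the product of the roots equals the constant term, so |λ|^2 = 30 and |λ| = sqrt(30) ≈ 5.4772.
Thus the eigenvalues (to 4 decimals) are 5 ± 2.2361i (modulus 5.4772). The spectral radius is the largest modulus: r(A) = sqrt(30) ≈ 5.4772. (Cross-check: r(A) ≤ ||A||_2 ≈ 7.831; equality holds whenever A is normal, though it can also hold for some non-normal A.)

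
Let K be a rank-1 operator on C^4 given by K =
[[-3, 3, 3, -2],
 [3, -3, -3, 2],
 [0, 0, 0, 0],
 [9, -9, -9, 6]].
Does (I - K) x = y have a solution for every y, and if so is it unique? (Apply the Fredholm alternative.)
(I - K) is invertible (det(I - K) = 1 ≠ 0), so for every y in C^4 the equation (I - K) x = y has a unique solution.

K has rank 1, so it is an outer product K = u v^T: every row of K is a multiple of one row vector. Reading off the entries, u = (1, -1, 0, -3) and v = (-3, 3, 3, -2) (row i of K equals u_i·v^T). A rank-one matrix u v^T satisfies K u = u (v·u) and kills the (3)-dimensional subspace v^⊥, so its characteristic polynomial is lambda^3 (lambda - v·u) with v·u = tr K = 0. Hence the eigenvalues of I - K are 1 (multiplicity 3) and 1 - (0) = 1, so det(I - K) = 1. (Direct check: I - K =
[[4, -3, -3, 2],
 [-3, 4, 3, -2],
 [0, 0, 1, 0],
 [-9, 9, 9, -5]]
has determinant 1.) The finite-dimensional Fredholm alternative says: either (I - K) is invertible, or ker(I - K) ≠ {0} and then range(I - K) = ker((I - K)^*)^⊥, with dim ker(I - K) = dim ker((I - K)^*). Since det(I - K) ≠ 0, 1 is not an eigenvalue of K and ker(I - K) = {0}, so we are in the first case: for every y there is a unique x = (I - K)^(-1) y. Explicitly, by the Sherman–Morrison formula, (I - u v^T)^(-1) = I + u v^T/(1 - v·u), i.e. (I - K)^(-1) = I + K.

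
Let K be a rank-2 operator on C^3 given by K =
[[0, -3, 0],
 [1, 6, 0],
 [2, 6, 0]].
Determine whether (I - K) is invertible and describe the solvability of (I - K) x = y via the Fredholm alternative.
(I - K) is invertible (det(I - K) = -2 ≠ 0), so for every y in C^3 the equation (I - K) x = y has a unique solution.

K has rank 2 and factors as K = U V^T = u1 v1^T + u2 v2^T with u1 = (-1, 2, 2), v1 = (1, 3, 0), u2 = (1, -1, 0), v2 = (1, 0, 0) (multiplying out reproduces the displayed K). The nonzero eigenvalues of U V^T coincide with those of the 2 x 2 matrix G = V^T U = [[v1·u1, v1·u2], [v2·u1, v2·u2]] = [[5, -2], [-1, 1]], and by the Sylvester determinant identity det(I_3 - U V^T) = det(I_2 - V^T U) = det([[-4, 2], [1, 0]]) = (-4)(0) - (2)(1) = -2. (Direct check: I - K =
[[1, 3, 0],
 [-1, -5, 0],
 [-2, -6, 1]]
has determinant -2.) The finite-dimensional Fredholm alternative says: either (I - K) is invertible, or ker(I - K) ≠ {0} and then range(I - K) = ker((I - K)^*)^⊥, with dim ker(I - K) = dim ker((I - K)^*). Since det(I - K) ≠ 0, 1 is not an eigenvalue of K and ker(I - K) = {0}, so we are in the first case: for every y there is a unique x = (I - K)^(-1) y. (Explicitly, by the Woodbury identity, (I - U V^T)^(-1) = I + U (I_2 - G)^(-1) V^T.)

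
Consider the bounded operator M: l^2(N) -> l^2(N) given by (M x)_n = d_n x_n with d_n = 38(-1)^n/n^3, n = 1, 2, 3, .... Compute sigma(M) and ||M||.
sigma(M) = {38(-1)^n/n^3 : n ≥ 1} ∪ {0}; ||M|| = 38

A bounded diagonal operator on l^2 with diagonal entries d_n has spectrum equal to the closure of {d_n : n ≥ 1}: every d_n is an eigenvalue (with eigenvector e_n), so {d_n} ⊂ sigma(M); the spectrum is closed, so its closure is too; and for lambda not in the closure, (M - lambda I) has bounded inverse (the diagonal entries 1/(d_n - lambda) are bounded). For our sequence d_n = 38(-1)^n/n^3, n = 1, 2, 3, ...:
  - {d_n} = {38(-1)^n/n^3 : n ≥ 1}; the only limit point is 0
  - closure = {38(-1)^n/n^3 : n ≥ 1} ∪ {0}
For the norm: a diagonal operator has ||M|| = sup_n |d_n|. Here |d_n| = 38/n^3 is decreasing, so sup_n |d_n| = |d_1| = 38. So ||M|| = 38.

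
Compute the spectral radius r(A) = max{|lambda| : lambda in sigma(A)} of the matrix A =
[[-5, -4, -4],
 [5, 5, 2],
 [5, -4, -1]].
r(A) = sqrt(35) ≈ 5.9161

The eigenvalues of A are the roots of its characteristic polynomial. With M = A (coefficients from the trace, the sum of principal 2x2 minors, and det A):
  p(λ) = det(λ I - M) = λ^3 + λ^2 + 23λ - 105.
By the rational root theorem any rational root is an integer divisor of 105. Testing λ = 3: p(3) = 27 + 9 + 69 - 105 = 0, so λ = 3 is a root. Dividing out (λ - 3) leaves p(λ) = (λ - 3)(λ^2 + 4λ + 35). For λ^2 + 4λ + 35 the discriminant is -124. It is negative, so the roots are the complex-conjugate pair λ = -2 ± (sqrt(124)/2) i ≈ -2 ± 5.5678i. For a conjugate pair the product of the roots equals the constant term, so |λ|^2 = 35 and |λ| = sqrt(35) ≈ 5.9161.
Thus the eigenvalues (to 4 decimals) are -2 ± 5.5678i (modulus 5.9161); 3 (modulus 3). The spectral radius is the largest modulus: r(A) = sqrt(35) ≈ 5.9161. (Cross-check: r(A) ≤ ||A||_2 ≈ 10.4404; equality holds whenever A is normal, though it can also hold for some non-normal A.)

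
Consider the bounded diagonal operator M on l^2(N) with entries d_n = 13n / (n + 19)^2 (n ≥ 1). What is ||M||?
||M|| = 13/76 (attained at n = 19)

For M diagonal, ||M|| = sup_n |d_n|. Treat f(x) = 13x / (x + 19)^2 for real x > 0. By the quotient rule, f'(x) = 13(19 - x)/(x + 19)^3, which is positive for x < 19 and negative for x > 19. So f has a unique maximum at x = 19, and since 19 is a positive integer, the supremum over n ≥ 1 is attained at n = 19: d_19 = 13·19/(19 + 19)^2 = 13·19/1444 = 13/76. Hence ||M|| = 13/76.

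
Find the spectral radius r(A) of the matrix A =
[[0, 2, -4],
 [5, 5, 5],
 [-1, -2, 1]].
r(A) = (6 + sqrt(32))/2 ≈ 5.8284

The eigenvalues of A are the roots of its characteristic polynomial. With M = A (coefficients from the trace, the sum of principal 2x2 minors, and det A):
  p(λ) = det(λ I - M) = λ^3 - 6λ^2 + λ.
The constant term is 0, so λ = 0 is a root. Dividing out λ leaves p(λ) = λ(λ^2 - 6λ + 1). For λ^2 - 6λ + 1 the discriminant is 32. It is nonnegative but not a perfect square, so the roots are real and irrational: λ = (6 ± sqrt(32))/2 ≈ 5.8284, 0.1716.
Thus the eigenvalues (to 4 decimals) are 5.8284 (modulus 5.8284); 0.1716 (modulus 0.1716); 0 (modulus 0). The spectral radius is the largest modulus: r(A) = (6 + sqrt(32))/2 ≈ 5.8284. (Cross-check: r(A) ≤ ||A||_2 ≈ 8.8194; equality holds whenever A is normal, though it can also hold for some non-normal A.)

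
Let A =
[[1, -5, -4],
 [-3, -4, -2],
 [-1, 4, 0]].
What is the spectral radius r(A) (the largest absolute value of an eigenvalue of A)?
r(A) ≈ 4.1679

The eigenvalues of A are the roots of its characteristic polynomial. With M = A (coefficients from the trace, the sum of principal 2x2 minors, and det A):
  p(λ) = det(λ I - M) = λ^3 + 3λ^2 - 15λ - 62.
No integer candidate from the rational root theorem (±divisors of 62) is a root, so the roots are irrational. The cubic discriminant is Δ = -31347 < 0, so there is one real root and a complex-conjugate pair. p(4) = -10 and p(5) = 63 have opposite signs, so a root lies in (4, 5); Newton's method refines it to λ ≈ 4.1679. Dividing out (λ - (4.1679)) leaves approximately λ^2 + 7.1679λ + 14.8755. For λ^2 + 7.1679λ + 14.8755 the discriminant is -8.1226. It is negative, so the remaining roots are the complex-conjugate pair λ ≈ -3.584 ± 1.425i. Their product equals the constant term, so |λ|^2 ≈ 14.8755 and |λ| ≈ 3.8569.
Thus the eigenvalues (to 4 decimals) are 4.1679 (modulus 4.1679); -3.584 ± 1.425i (modulus 3.8569). The spectral radius is the largest modulus: r(A) ≈ 4.1679. (Cross-check: r(A) ≤ ||A||_2 ≈ 8.5012; equality holds whenever A is normal, though it can also hold for some non-normal A.)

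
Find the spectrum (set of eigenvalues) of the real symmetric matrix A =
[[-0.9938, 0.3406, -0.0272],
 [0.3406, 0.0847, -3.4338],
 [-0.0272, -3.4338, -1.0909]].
sigma(A) ≈ {-4, -1, 3}

A is real symmetric, so its spectrum consists of real eigenvalues. Expanding the characteristic polynomial of the displayed matrix gives
  det(λ I - A) = p(λ) = λ^3 + (2)λ^2 + (-11)λ + (-12).
Solving p(λ) = 0 yields eigenvalues ≈ -4, -1, 3. (A is shown rounded to 4 decimals, so these recover the underlying integer eigenvalues to within that precision.)
Verification: the trace of A = -2 equals the sum of eigenvalues -2, and det(A) ≈ 11.9998 matches the eigenvalue product 12.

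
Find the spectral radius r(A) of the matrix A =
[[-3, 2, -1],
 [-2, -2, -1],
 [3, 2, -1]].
r(A) = sqrt(12) ≈ 3.4641

The eigenvalues of A are the roots of its characteristic polynomial. With M = A (coefficients from the trace, the sum of principal 2x2 minors, and det A):
  p(λ) = det(λ I - M) = λ^3 + 6λ^2 + 20λ + 24.
By the rational root theorem any rational root is an integer divisor of 24. Testing λ = -2: p(-2) = -8 + 24 - 40 + 24 = 0, so λ = -2 is a root. Dividing out (λ + 2) leaves p(λ) = (λ + 2)(λ^2 + 4λ + 12). For λ^2 + 4λ + 12 the discriminant is -32. It is negative, so the roots are the complex-conjugate pair λ = -2 ± (sqrt(32)/2) i ≈ -2 ± 2.8284i. For a conjugate pair the product of the roots equals the constant term, so |λ|^2 = 12 and |λ| = sqrt(12) ≈ 3.4641.
Thus the eigenvalues (to 4 decimals) are -2 ± 2.8284i (modulus 3.4641); -2 (modulus 2). The spectral radius is the largest modulus: r(A) = sqrt(12) ≈ 3.4641. (Cross-check: r(A) ≤ ||A||_2 ≈ 4.8454; equality holds whenever A is normal, though it can also hold for some non-normal A.)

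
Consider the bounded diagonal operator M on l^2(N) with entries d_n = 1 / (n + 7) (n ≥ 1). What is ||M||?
||M|| = 1/8 (attained at n = 1)

For M diagonal, ||M|| = sup_n |d_n| = sup_n 1/(n + 7). This is positive and strictly decreasing in n, so the supremum is attained at n = 1: d_1 = 1/(1 + 7) = 1/8. Hence ||M|| = 1/8.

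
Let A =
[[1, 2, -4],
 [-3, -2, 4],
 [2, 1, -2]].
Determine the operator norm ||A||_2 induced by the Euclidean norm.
||A||_2 = sqrt((59 + sqrt(2961))/2) ≈ 7.5304 (= sqrt(largest eigenvalue of A^T A))

||A||_2 = sigma_max(A) = sqrt(lambda_max(A^T A)). Form the symmetric matrix M = A^T A =
[[14, 10, -20],
 [10, 9, -18],
 [-20, -18, 36]].
Its characteristic polynomial (trace, sum of principal 2x2 minors, determinant of M give the coefficients) is
  p(λ) = det(λ I - M) = λ^3 - 59λ^2 + 130λ.
The constant term is 0, so λ = 0 is a root. Dividing out λ leaves p(λ) = λ(λ^2 - 59λ + 130). For λ^2 - 59λ + 130 the discriminant is 2961. It is nonnegative but not a perfect square, so the roots are real and irrational: λ = (59 ± sqrt(2961))/2 ≈ 56.7075, 2.2925.
So the eigenvalues of A^T A are ≈ 0, 2.2925, 56.7075 (all ≥ 0, as they must be for A^T A). The largest is λ_max = (59 + sqrt(2961))/2 ≈ 56.7075, hence ||A||_2 = sqrt(λ_max) = sqrt((59 + sqrt(2961))/2) ≈ 7.5304.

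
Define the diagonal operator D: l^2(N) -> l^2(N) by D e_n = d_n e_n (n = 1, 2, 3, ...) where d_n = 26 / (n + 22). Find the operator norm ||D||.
||D|| = 26/23 (attained at n = 1)

For D diagonal, ||D|| = sup_n |d_n| = sup_n 26/(n + 22). This is positive and strictly decreasing in n, so the supremum is attained at n = 1: d_1 = 26/(1 + 22) = 26/23. Hence ||D|| = 26/23.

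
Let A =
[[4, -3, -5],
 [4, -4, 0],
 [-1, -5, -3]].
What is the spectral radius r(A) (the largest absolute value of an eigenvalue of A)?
r(A) ≈ 5.2723

The eigenvalues of A are the roots of its characteristic polynomial. With M = A (coefficients from the trace, the sum of principal 2x2 minors, and det A):
  p(λ) = det(λ I - M) = λ^3 + 3λ^2 - 9λ - 132.
No integer candidate from the rational root theorem (±divisors of 132) is a root, so the roots are irrational. The cubic discriminant is Δ = -388395 < 0, so there is one real root and a complex-conjugate pair. p(4) = -56 and p(5) = 23 have opposite signs, so a root lies in (4, 5); Newton's method refines it to λ ≈ 4.7487. Dividing out (λ - (4.7487)) leaves approximately λ^2 + 7.7487λ + 27.7968. For λ^2 + 7.7487λ + 27.7968 the discriminant is -51.1442. It is negative, so the remaining roots are the complex-conjugate pair λ ≈ -3.8744 ± 3.5758i. Their product equals the constant term, so |λ|^2 ≈ 27.7968 and |λ| ≈ 5.2723.
Thus the eigenvalues (to 4 decimals) are 4.7487 (modulus 4.7487); -3.8744 ± 3.5758i (modulus 5.2723). The spectral radius is the largest modulus: r(A) ≈ 5.2723. (Cross-check: r(A) ≤ ||A||_2 ≈ 9.3773; equality holds whenever A is normal, though it can also hold for some non-normal A.)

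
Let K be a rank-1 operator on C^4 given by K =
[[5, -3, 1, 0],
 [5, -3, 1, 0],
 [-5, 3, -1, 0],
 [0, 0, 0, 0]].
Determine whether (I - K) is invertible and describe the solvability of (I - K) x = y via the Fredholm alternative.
(I - K) is singular (det(I - K) = 0, i.e. 1 ∈ sigma(K)). (I - K) x = y is solvable iff y ⊥ ker((I - K)^*) = span{(5, -3, 1, 0)}, i.e. iff 5y_1 - 3y_2 + y_3 = 0. When solvable, the solutions are x = y + c·(1, 1, -1, 0), c arbitrary (ker(I - K) = span{(1, 1, -1, 0)}, dimension 1).

K has rank 1, so it is an outer product K = u v^T: every row of K is a multiple of one row vector. Reading off the entries, u = (1, 1, -1, 0) and v = (5, -3, 1, 0) (row i of K equals u_i·v^T). A rank-one matrix u v^T satisfies K u = u (v·u) and kills the (3)-dimensional subspace v^⊥, so its characteristic polynomial is lambda^3 (lambda - v·u) with v·u = tr K = 1. Hence the eigenvalues of I - K are 1 (multiplicity 3) and 1 - (1) = 0, so det(I - K) = 0. (Direct check: I - K =
[[-4, 3, -1, 0],
 [-5, 4, -1, 0],
 [5, -3, 2, 0],
 [0, 0, 0, 1]]
has determinant 0.) So 1 is an eigenvalue of K and (I - K) is not invertible. The finite-dimensional Fredholm alternative says: either (I - K) is invertible, or ker(I - K) ≠ {0} and then range(I - K) = ker((I - K)^*)^⊥, with dim ker(I - K) = dim ker((I - K)^*). We are in the second case, so we need both kernels. Kernel of I - K: (I - K) u = u - u (v·u) = u - u = 0, so ker(I - K) = span{u} = span{(1, 1, -1, 0)} (it is exactly 1-dimensional because rank(I - K) = 3). Kernel of the adjoint: K is real, so (I - K)^* = I - K^T = I - v u^T, and (I - v u^T) v = v - v (u·v) = 0; hence ker((I - K)^*) = span{v} = span{(5, -3, 1, 0)}. Therefore (I - K) x = y is solvable iff <y, v> = 0, i.e. iff 5y_1 - 3y_2 + y_3 = 0. When this holds, K y = u (v·y) = 0, so (I - K) y = y and x = y is a particular solution; the full solution set is the line x = y + c·u = y + c·(1, 1, -1, 0), c ∈ C.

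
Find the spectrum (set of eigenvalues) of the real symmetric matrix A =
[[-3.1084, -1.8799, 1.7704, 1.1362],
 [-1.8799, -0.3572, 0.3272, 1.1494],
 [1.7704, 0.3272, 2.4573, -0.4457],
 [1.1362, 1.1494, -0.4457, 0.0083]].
sigma(A) ≈ {-5, 0, 1, 3}

A is real symmetric, so its spectrum consists of real eigenvalues. Expanding the characteristic polynomial of the displayed matrix gives
  det(λ I - A) = p(λ) = λ^4 + (1)λ^3 + (-17)λ^2 + (15)λ + (0).
Solving p(λ) = 0 yields eigenvalues ≈ -5, 0, 1, 3. (A is shown rounded to 4 decimals, so these recover the underlying integer eigenvalues to within that precision.)
Verification: the trace of A = -1 equals the sum of eigenvalues -1, and det(A) ≈ 0.0002 matches the eigenvalue product 0.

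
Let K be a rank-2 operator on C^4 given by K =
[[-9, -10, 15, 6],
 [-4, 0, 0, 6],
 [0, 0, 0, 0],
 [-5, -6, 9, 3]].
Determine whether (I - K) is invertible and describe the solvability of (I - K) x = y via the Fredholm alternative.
(I - K) is invertible (det(I - K) = 6 ≠ 0), so for every y in C^4 the equation (I - K) x = y has a unique solution.

K has rank 2 and factors as K = U V^T = u1 v1^T + u2 v2^T with u1 = (3, -2, 0, 2), v1 = (-1, -2, 3, 0), u2 = (2, 2, 0, 1), v2 = (-3, -2, 3, 3) (multiplying out reproduces the displayed K). The nonzero eigenvalues of U V^T coincide with those of the 2 x 2 matrix G = V^T U = [[v1·u1, v1·u2], [v2·u1, v2·u2]] = [[1, -6], [1, -7]], and by the Sylvester determinant identity det(I_4 - U V^T) = det(I_2 - V^T U) = det([[0, 6], [-1, 8]]) = (0)(8) - (6)(-1) = 6. (Direct check: I - K =
[[10, 10, -15, -6],
 [4, 1, 0, -6],
 [0, 0, 1, 0],
 [5, 6, -9, -2]]
has determinant 6.) The finite-dimensional Fredholm alternative says: either (I - K) is invertible, or ker(I - K) ≠ {0} and then range(I - K) = ker((I - K)^*)^⊥, with dim ker(I - K) = dim ker((I - K)^*). Since det(I - K) ≠ 0, 1 is not an eigenvalue of K and ker(I - K) = {0}, so we are in the first case: for every y there is a unique x = (I - K)^(-1) y. (Explicitly, by the Woodbury identity, (I - U V^T)^(-1) = I + U (I_2 - G)^(-1) V^T.)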